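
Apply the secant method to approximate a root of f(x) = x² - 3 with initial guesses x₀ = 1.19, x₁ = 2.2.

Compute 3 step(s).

f(x) = x² - 3
x₀ = 1.19, x₁ = 2.2

Secant formula: x_{n+1} = x_n - f(x_n)(x_n - x_{n-1})/(f(x_n) - f(x_{n-1}))

Iteration 1:
  f(1.190000) = -1.583900
  f(2.200000) = 1.840000
  x_2 = 2.200000 - 1.840000×(2.200000 - 1.190000)/(1.840000 - (-1.583900))
       = 1.657227
Iteration 2:
  f(2.200000) = 1.840000
  f(1.657227) = -0.253598
  x_3 = 1.657227 - (-0.253598)×(1.657227 - 2.200000)/(-0.253598 - 1.840000)
       = 1.722973
Iteration 3:
  f(1.657227) = -0.253598
  f(1.722973) = -0.031363
  x_4 = 1.722973 - (-0.031363)×(1.722973 - 1.657227)/(-0.031363 - (-0.253598))
       = 1.732252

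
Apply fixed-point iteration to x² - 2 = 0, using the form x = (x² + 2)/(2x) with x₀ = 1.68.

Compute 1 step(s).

Equation: x² - 2 = 0
Fixed-point form: x = (x² + 2)/(2x)
x₀ = 1.68

x_1 = g(1.680000) = 1.435238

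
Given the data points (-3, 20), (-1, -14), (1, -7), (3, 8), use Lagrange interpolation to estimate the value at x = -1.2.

Lagrange interpolation formula:
P(x) = Σ yᵢ × Lᵢ(x)
where Lᵢ(x) = Π_{j≠i} (x - xⱼ)/(xᵢ - xⱼ)

L_0(-1.2) = (-1.2 - (-1))/(-3 - (-1)) × (-1.2 - 1)/(-3 - 1) × (-1.2 - 3)/(-3 - 3) = 0.038500
L_1(-1.2) = (-1.2 - (-3))/(-1 - (-3)) × (-1.2 - 1)/(-1 - 1) × (-1.2 - 3)/(-1 - 3) = 1.039500
L_2(-1.2) = (-1.2 - (-3))/(1 - (-3)) × (-1.2 - (-1))/(1 - (-1)) × (-1.2 - 3)/(1 - 3) = -0.094500
L_3(-1.2) = (-1.2 - (-3))/(3 - (-3)) × (-1.2 - (-1))/(3 - (-1)) × (-1.2 - 1)/(3 - 1) = 0.016500

P(-1.2) = 20×L_0(-1.2) + (-14)×L_1(-1.2) + (-7)×L_2(-1.2) + 8×L_3(-1.2)
P(-1.2) = -12.989500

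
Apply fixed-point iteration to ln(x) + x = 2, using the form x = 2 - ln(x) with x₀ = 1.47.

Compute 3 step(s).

Equation: ln(x) + x = 2
Fixed-point form: x = 2 - ln(x)
x₀ = 1.47

x_1 = g(1.470000) = 1.614738
x_2 = g(1.614738) = 1.520828
x_3 = g(1.520828) = 1.580745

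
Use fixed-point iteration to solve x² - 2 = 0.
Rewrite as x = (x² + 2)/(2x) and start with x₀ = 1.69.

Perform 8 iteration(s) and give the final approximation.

Equation: x² - 2 = 0
Fixed-point form: x = (x² + 2)/(2x)
x₀ = 1.69

x_1 = g(1.690000) = 1.436716
x_2 = g(1.436716) = 1.414390
x_3 = g(1.414390) = 1.414214
x_4 = g(1.414214) = 1.414214
x_5 = g(1.414214) = 1.414214
x_6 = g(1.414214) = 1.414214
x_7 = g(1.414214) = 1.414214
x_8 = g(1.414214) = 1.414214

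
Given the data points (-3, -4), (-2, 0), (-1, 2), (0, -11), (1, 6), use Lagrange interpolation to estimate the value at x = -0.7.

Lagrange interpolation formula:
P(x) = Σ yᵢ × Lᵢ(x)
where Lᵢ(x) = Π_{j≠i} (x - xⱼ)/(xᵢ - xⱼ)

L_0(-0.7) = (-0.7 - (-2))/(-3 - (-2)) × (-0.7 - (-1))/(-3 - (-1)) × (-0.7 - 0)/(-3 - 0) × (-0.7 - 1)/(-3 - 1) = 0.019338
L_1(-0.7) = (-0.7 - (-3))/(-2 - (-3)) × (-0.7 - (-1))/(-2 - (-1)) × (-0.7 - 0)/(-2 - 0) × (-0.7 - 1)/(-2 - 1) = -0.136850
L_2(-0.7) = (-0.7 - (-3))/(-1 - (-3)) × (-0.7 - (-2))/(-1 - (-2)) × (-0.7 - 0)/(-1 - 0) × (-0.7 - 1)/(-1 - 1) = 0.889525
L_3(-0.7) = (-0.7 - (-3))/(0 - (-3)) × (-0.7 - (-2))/(0 - (-2)) × (-0.7 - (-1))/(0 - (-1)) × (-0.7 - 1)/(0 - 1) = 0.254150
L_4(-0.7) = (-0.7 - (-3))/(1 - (-3)) × (-0.7 - (-2))/(1 - (-2)) × (-0.7 - (-1))/(1 - (-1)) × (-0.7 - 0)/(1 - 0) = -0.026163

P(-0.7) = (-4)×L_0(-0.7) + 0×L_1(-0.7) + 2×L_2(-0.7) + (-11)×L_3(-0.7) + 6×L_4(-0.7)
P(-0.7) = -1.250925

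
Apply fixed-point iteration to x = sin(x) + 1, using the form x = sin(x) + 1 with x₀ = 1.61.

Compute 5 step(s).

Equation: x = sin(x) + 1
Fixed-point form: x = sin(x) + 1
x₀ = 1.61

x_1 = g(1.610000) = 1.999232
x_2 = g(1.999232) = 1.909617
x_3 = g(1.909617) = 1.943147
x_4 = g(1.943147) = 1.931475
x_5 = g(1.931475) = 1.935658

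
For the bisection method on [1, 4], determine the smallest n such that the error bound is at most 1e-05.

We need (b-a)/2^n ≤ 1e-05
(4 - 1)/2^n ≤ 1e-05
3/2^n ≤ 1e-05
2^n ≥ 300000
n ≥ log₂(300000) = 18.19
n ≥ 19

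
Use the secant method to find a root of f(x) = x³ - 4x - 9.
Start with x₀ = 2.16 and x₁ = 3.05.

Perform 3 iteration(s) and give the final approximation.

f(x) = x³ - 4x - 9
x₀ = 2.16, x₁ = 3.05

Secant formula: x_{n+1} = x_n - f(x_n)(x_n - x_{n-1})/(f(x_n) - f(x_{n-1}))

Iteration 1:
  f(2.160000) = -7.562304
  f(3.050000) = 7.172625
  x_2 = 3.050000 - 7.172625×(3.050000 - 2.160000)/(7.172625 - (-7.562304))
       = 2.616768
Iteration 2:
  f(3.050000) = 7.172625
  f(2.616768) = -1.548812
  x_3 = 2.616768 - (-1.548812)×(2.616768 - 3.050000)/(-1.548812 - 7.172625)
       = 2.693705
Iteration 3:
  f(2.616768) = -1.548812
  f(2.693705) = -0.229177
  x_4 = 2.693705 - (-0.229177)×(2.693705 - 2.616768)/(-0.229177 - (-1.548812))
       = 2.707066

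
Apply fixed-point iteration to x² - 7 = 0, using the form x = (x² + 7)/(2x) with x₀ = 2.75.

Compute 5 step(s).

Equation: x² - 7 = 0
Fixed-point form: x = (x² + 7)/(2x)
x₀ = 2.75

x_1 = g(2.750000) = 2.647727
x_2 = g(2.647727) = 2.645752
x_3 = g(2.645752) = 2.645751
x_4 = g(2.645751) = 2.645751
x_5 = g(2.645751) = 2.645751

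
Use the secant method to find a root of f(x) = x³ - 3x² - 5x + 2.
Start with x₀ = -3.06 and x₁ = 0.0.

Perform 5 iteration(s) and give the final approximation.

f(x) = x³ - 3x² - 5x + 2
x₀ = -3.06, x₁ = 0.0

Secant formula: x_{n+1} = x_n - f(x_n)(x_n - x_{n-1})/(f(x_n) - f(x_{n-1}))

Iteration 1:
  f(-3.060000) = -39.443416
  f(0.000000) = 2.000000
  x_2 = 0.000000 - 2.000000×(0.000000 - (-3.060000))/(2.000000 - (-39.443416))
       = -0.147671
Iteration 2:
  f(0.000000) = 2.000000
  f(-0.147671) = 2.669716
  x_3 = -0.147671 - 2.669716×(-0.147671 - 0.000000)/(2.669716 - 2.000000)
       = 0.440997
Iteration 3:
  f(-0.147671) = 2.669716
  f(0.440997) = -0.702655
  x_4 = 0.440997 - (-0.702655)×(0.440997 - (-0.147671))/(-0.702655 - 2.669716)
       = 0.318344
Iteration 4:
  f(0.440997) = -0.702655
  f(0.318344) = 0.136512
  x_5 = 0.318344 - 0.136512×(0.318344 - 0.440997)/(0.136512 - (-0.702655))
       = 0.338297
Iteration 5:
  f(0.318344) = 0.136512
  f(0.338297) = 0.003898
  x_6 = 0.338297 - 0.003898×(0.338297 - 0.318344)/(0.003898 - 0.136512)
       = 0.338883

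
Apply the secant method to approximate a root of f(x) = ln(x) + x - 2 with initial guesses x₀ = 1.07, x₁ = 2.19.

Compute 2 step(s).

f(x) = ln(x) + x - 2
x₀ = 1.07, x₁ = 2.19

Secant formula: x_{n+1} = x_n - f(x_n)(x_n - x_{n-1})/(f(x_n) - f(x_{n-1}))

Iteration 1:
  f(1.070000) = -0.862341
  f(2.190000) = 0.973902
  x_2 = 2.190000 - 0.973902×(2.190000 - 1.070000)/(0.973902 - (-0.862341))
       = 1.595977
Iteration 2:
  f(2.190000) = 0.973902
  f(1.595977) = 0.063464
  x_3 = 1.595977 - 0.063464×(1.595977 - 2.190000)/(0.063464 - 0.973902)
       = 1.554570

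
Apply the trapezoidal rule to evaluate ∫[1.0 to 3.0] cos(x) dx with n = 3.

f(x) = cos(x)
a = 1.0, b = 3.0, n = 3
h = (b - a)/n = 0.666667

Trapezoidal rule: (h/2)[f(x₀) + 2f(x₁) + 2f(x₂) + ... + f(xₙ)]

x_0 = 1.0000, f(x_0) = 0.540302, coefficient = 1
x_1 = 1.6667, f(x_1) = -0.095724, coefficient = 2
x_2 = 2.3333, f(x_2) = -0.690758, coefficient = 2
x_3 = 3.0000, f(x_3) = -0.989992, coefficient = 1

I ≈ (0.666667/2) × -2.022654 = -0.674218
Exact value: -0.700351
Error: 0.026133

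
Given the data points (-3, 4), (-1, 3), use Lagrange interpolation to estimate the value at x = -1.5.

Lagrange interpolation formula:
P(x) = Σ yᵢ × Lᵢ(x)
where Lᵢ(x) = Π_{j≠i} (x - xⱼ)/(xᵢ - xⱼ)

L_0(-1.5) = (-1.5 - (-1))/(-3 - (-1)) = 0.250000
L_1(-1.5) = (-1.5 - (-3))/(-1 - (-3)) = 0.750000

P(-1.5) = 4×L_0(-1.5) + 3×L_1(-1.5)
P(-1.5) = 3.250000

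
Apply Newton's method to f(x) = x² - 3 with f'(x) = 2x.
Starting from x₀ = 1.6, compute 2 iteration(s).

f(x) = x² - 3
f'(x) = 2x
x₀ = 1.6

Newton-Raphson formula: x_{n+1} = x_n - f(x_n)/f'(x_n)

Iteration 1:
  f(1.600000) = -0.440000
  f'(1.600000) = 3.200000
  x_1 = 1.600000 - (-0.440000)/3.200000 = 1.737500
Iteration 2:
  f(1.737500) = 0.018906
  f'(1.737500) = 3.475000
  x_2 = 1.737500 - 0.018906/3.475000 = 1.732059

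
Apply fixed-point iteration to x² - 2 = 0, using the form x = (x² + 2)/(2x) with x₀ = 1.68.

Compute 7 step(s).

Equation: x² - 2 = 0
Fixed-point form: x = (x² + 2)/(2x)
x₀ = 1.68

x_1 = g(1.680000) = 1.435238
x_2 = g(1.435238) = 1.414368
x_3 = g(1.414368) = 1.414214
x_4 = g(1.414214) = 1.414214
x_5 = g(1.414214) = 1.414214
x_6 = g(1.414214) = 1.414214
x_7 = g(1.414214) = 1.414214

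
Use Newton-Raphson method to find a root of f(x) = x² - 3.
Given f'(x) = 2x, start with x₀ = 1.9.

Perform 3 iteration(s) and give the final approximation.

f(x) = x² - 3
f'(x) = 2x
x₀ = 1.9

Newton-Raphson formula: x_{n+1} = x_n - f(x_n)/f'(x_n)

Iteration 1:
  f(1.900000) = 0.610000
  f'(1.900000) = 3.800000
  x_1 = 1.900000 - 0.610000/3.800000 = 1.739474
Iteration 2:
  f(1.739474) = 0.025769
  f'(1.739474) = 3.478947
  x_2 = 1.739474 - 0.025769/3.478947 = 1.732067
Iteration 3:
  f(1.732067) = 0.000055
  f'(1.732067) = 3.464133
  x_3 = 1.732067 - 0.000055/3.464133 = 1.732051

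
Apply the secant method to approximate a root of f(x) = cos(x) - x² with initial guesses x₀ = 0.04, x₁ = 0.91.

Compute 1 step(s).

f(x) = cos(x) - x²
x₀ = 0.04, x₁ = 0.91

Secant formula: x_{n+1} = x_n - f(x_n)(x_n - x_{n-1})/(f(x_n) - f(x_{n-1}))

Iteration 1:
  f(0.040000) = 0.997600
  f(0.910000) = -0.214354
  x_2 = 0.910000 - (-0.214354)×(0.910000 - 0.040000)/(-0.214354 - 0.997600)
       = 0.756126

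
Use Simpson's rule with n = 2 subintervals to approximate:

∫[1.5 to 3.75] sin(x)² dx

f(x) = sin(x)²
a = 1.5, b = 3.75, n = 2
h = (b - a)/n = 1.125000

Simpson's rule: (h/3)[f(x₀) + 4f(x₁) + 2f(x₂) + ... + f(xₙ)]

x_0 = 1.5000, f(x_0) = 0.994996, coefficient = 1
x_1 = 2.6250, f(x_1) = 0.243957, coefficient = 4
x_2 = 3.7500, f(x_2) = 0.326682, coefficient = 1

I ≈ (1.125000/3) × 2.297508 = 0.861565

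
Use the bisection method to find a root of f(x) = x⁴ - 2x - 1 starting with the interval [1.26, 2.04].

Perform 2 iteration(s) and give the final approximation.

f(x) = x⁴ - 2x - 1
Initial interval: [1.26, 2.04]

Iteration 1:
  c_1 = (1.260000 + 2.040000)/2 = 1.650000
  f(c_1) = f(1.650000) = 3.112006
  f(a) × f(c) < 0, new interval: [1.260000, 1.650000]
Iteration 2:
  c_2 = (1.260000 + 1.650000)/2 = 1.455000
  f(c_2) = f(1.455000) = 0.571795
  f(a) × f(c) < 0, new interval: [1.260000, 1.455000]

After 2 iteration(s), the approximation is c_2 = 1.455000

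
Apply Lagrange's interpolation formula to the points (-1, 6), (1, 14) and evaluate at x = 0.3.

Lagrange interpolation formula:
P(x) = Σ yᵢ × Lᵢ(x)
where Lᵢ(x) = Π_{j≠i} (x - xⱼ)/(xᵢ - xⱼ)

L_0(0.3) = (0.3 - 1)/(-1 - 1) = 0.350000
L_1(0.3) = (0.3 - (-1))/(1 - (-1)) = 0.650000

P(0.3) = 6×L_0(0.3) + 14×L_1(0.3)
P(0.3) = 11.200000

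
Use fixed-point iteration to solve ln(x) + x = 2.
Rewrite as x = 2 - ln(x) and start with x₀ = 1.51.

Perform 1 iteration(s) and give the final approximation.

Equation: ln(x) + x = 2
Fixed-point form: x = 2 - ln(x)
x₀ = 1.51

x_1 = g(1.510000) = 1.587890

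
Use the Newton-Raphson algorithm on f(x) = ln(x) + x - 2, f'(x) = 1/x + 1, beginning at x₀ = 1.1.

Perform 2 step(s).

f(x) = ln(x) + x - 2
f'(x) = 1/x + 1
x₀ = 1.1

Newton-Raphson formula: x_{n+1} = x_n - f(x_n)/f'(x_n)

Iteration 1:
  f(1.100000) = -0.804690
  f'(1.100000) = 1.909091
  x_1 = 1.100000 - (-0.804690)/1.909091 = 1.521504
Iteration 2:
  f(1.521504) = -0.058796
  f'(1.521504) = 1.657244
  x_2 = 1.521504 - (-0.058796)/1.657244 = 1.556983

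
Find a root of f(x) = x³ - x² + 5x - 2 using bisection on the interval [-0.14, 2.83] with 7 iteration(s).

f(x) = x³ - x² + 5x - 2
Initial interval: [-0.14, 2.83]

Iteration 1:
  c_1 = (-0.140000 + 2.830000)/2 = 1.345000
  f(c_1) = f(1.345000) = 5.349114
  f(a) × f(c) < 0, new interval: [-0.140000, 1.345000]
Iteration 2:
  c_2 = (-0.140000 + 1.345000)/2 = 0.602500
  f(c_2) = f(0.602500) = 0.868205
  f(a) × f(c) < 0, new interval: [-0.140000, 0.602500]
Iteration 3:
  c_3 = (-0.140000 + 0.602500)/2 = 0.231250
  f(c_3) = f(0.231250) = -0.884860
  f(a) × f(c) ≥ 0, new interval: [0.231250, 0.602500]
Iteration 4:
  c_4 = (0.231250 + 0.602500)/2 = 0.416875
  f(c_4) = f(0.416875) = -0.016963
  f(a) × f(c) ≥ 0, new interval: [0.416875, 0.602500]
Iteration 5:
  c_5 = (0.416875 + 0.602500)/2 = 0.509688
  f(c_5) = f(0.509688) = 0.421063
  f(a) × f(c) < 0, new interval: [0.416875, 0.509688]
Iteration 6:
  c_6 = (0.416875 + 0.509688)/2 = 0.463281
  f(c_6) = f(0.463281) = 0.201211
  f(a) × f(c) < 0, new interval: [0.416875, 0.463281]
Iteration 7:
  c_7 = (0.416875 + 0.463281)/2 = 0.440078
  f(c_7) = f(0.440078) = 0.091951
  f(a) × f(c) < 0, new interval: [0.416875, 0.440078]

After 7 iteration(s), the approximation is c_7 = 0.440078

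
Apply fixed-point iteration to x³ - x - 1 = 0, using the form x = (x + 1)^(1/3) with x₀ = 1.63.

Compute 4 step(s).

Equation: x³ - x - 1 = 0
Fixed-point form: x = (x + 1)^(1/3)
x₀ = 1.63

x_1 = g(1.630000) = 1.380337
x_2 = g(1.380337) = 1.335200
x_3 = g(1.335200) = 1.326706
x_4 = g(1.326706) = 1.325095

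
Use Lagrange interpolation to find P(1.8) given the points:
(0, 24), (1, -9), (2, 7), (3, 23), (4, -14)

Lagrange interpolation formula:
P(x) = Σ yᵢ × Lᵢ(x)
where Lᵢ(x) = Π_{j≠i} (x - xⱼ)/(xᵢ - xⱼ)

L_0(1.8) = (1.8 - 1)/(0 - 1) × (1.8 - 2)/(0 - 2) × (1.8 - 3)/(0 - 3) × (1.8 - 4)/(0 - 4) = -0.017600
L_1(1.8) = (1.8 - 0)/(1 - 0) × (1.8 - 2)/(1 - 2) × (1.8 - 3)/(1 - 3) × (1.8 - 4)/(1 - 4) = 0.158400
L_2(1.8) = (1.8 - 0)/(2 - 0) × (1.8 - 1)/(2 - 1) × (1.8 - 3)/(2 - 3) × (1.8 - 4)/(2 - 4) = 0.950400
L_3(1.8) = (1.8 - 0)/(3 - 0) × (1.8 - 1)/(3 - 1) × (1.8 - 2)/(3 - 2) × (1.8 - 4)/(3 - 4) = -0.105600
L_4(1.8) = (1.8 - 0)/(4 - 0) × (1.8 - 1)/(4 - 1) × (1.8 - 2)/(4 - 2) × (1.8 - 3)/(4 - 3) = 0.014400

P(1.8) = 24×L_0(1.8) + (-9)×L_1(1.8) + 7×L_2(1.8) + 23×L_3(1.8) + (-14)×L_4(1.8)
P(1.8) = 2.174400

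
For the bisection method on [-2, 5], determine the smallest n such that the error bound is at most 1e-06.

We need (b-a)/2^n ≤ 1e-06
(5 - (-2))/2^n ≤ 1e-06
7/2^n ≤ 1e-06
2^n ≥ 7000000
n ≥ log₂(7000000) = 22.74
n ≥ 23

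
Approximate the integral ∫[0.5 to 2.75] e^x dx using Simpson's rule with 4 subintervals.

f(x) = e^x
a = 0.5, b = 2.75, n = 4
h = (b - a)/n = 0.562500

Simpson's rule: (h/3)[f(x₀) + 4f(x₁) + 2f(x₂) + ... + f(xₙ)]

x_0 = 0.5000, f(x_0) = 1.648721, coefficient = 1
x_1 = 1.0625, f(x_1) = 2.893596, coefficient = 4
x_2 = 1.6250, f(x_2) = 5.078419, coefficient = 2
x_3 = 2.1875, f(x_3) = 8.912903, coefficient = 4
x_4 = 2.7500, f(x_4) = 15.642632, coefficient = 1

I ≈ (0.562500/3) × 74.674187 = 14.001410
Exact value: 13.993911
Error: 0.007499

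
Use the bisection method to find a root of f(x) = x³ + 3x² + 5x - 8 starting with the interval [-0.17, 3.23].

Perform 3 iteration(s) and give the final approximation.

f(x) = x³ + 3x² + 5x - 8
Initial interval: [-0.17, 3.23]

Iteration 1:
  c_1 = (-0.170000 + 3.230000)/2 = 1.530000
  f(c_1) = f(1.530000) = 10.254277
  f(a) × f(c) < 0, new interval: [-0.170000, 1.530000]
Iteration 2:
  c_2 = (-0.170000 + 1.530000)/2 = 0.680000
  f(c_2) = f(0.680000) = -2.898368
  f(a) × f(c) ≥ 0, new interval: [0.680000, 1.530000]
Iteration 3:
  c_3 = (0.680000 + 1.530000)/2 = 1.105000
  f(c_3) = f(1.105000) = 2.537308
  f(a) × f(c) < 0, new interval: [0.680000, 1.105000]

After 3 iteration(s), the approximation is c_3 = 1.105000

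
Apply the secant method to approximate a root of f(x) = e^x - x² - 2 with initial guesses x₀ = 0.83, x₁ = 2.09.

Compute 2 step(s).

f(x) = e^x - x² - 2
x₀ = 0.83, x₁ = 2.09

Secant formula: x_{n+1} = x_n - f(x_n)(x_n - x_{n-1})/(f(x_n) - f(x_{n-1}))

Iteration 1:
  f(0.830000) = -0.395581
  f(2.090000) = 1.716815
  x_2 = 2.090000 - 1.716815×(2.090000 - 0.830000)/(1.716815 - (-0.395581))
       = 1.065956
Iteration 2:
  f(2.090000) = 1.716815
  f(1.065956) = -0.232649
  x_3 = 1.065956 - (-0.232649)×(1.065956 - 2.090000)/(-0.232649 - 1.716815)
       = 1.188165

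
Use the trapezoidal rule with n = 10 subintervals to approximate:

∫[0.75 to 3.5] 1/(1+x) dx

f(x) = 1/(1+x)
a = 0.75, b = 3.5, n = 10
h = (b - a)/n = 0.275000

Trapezoidal rule: (h/2)[f(x₀) + 2f(x₁) + 2f(x₂) + ... + f(xₙ)]

x_0 = 0.7500, f(x_0) = 0.571429, coefficient = 1
x_1 = 1.0250, f(x_1) = 0.493827, coefficient = 2
x_2 = 1.3000, f(x_2) = 0.434783, coefficient = 2
x_3 = 1.5750, f(x_3) = 0.388350, coefficient = 2
x_4 = 1.8500, f(x_4) = 0.350877, coefficient = 2
x_5 = 2.1250, f(x_5) = 0.320000, coefficient = 2
x_6 = 2.4000, f(x_6) = 0.294118, coefficient = 2
x_7 = 2.6750, f(x_7) = 0.272109, coefficient = 2
x_8 = 2.9500, f(x_8) = 0.253165, coefficient = 2
x_9 = 3.2250, f(x_9) = 0.236686, coefficient = 2
x_10 = 3.5000, f(x_10) = 0.222222, coefficient = 1

I ≈ (0.275000/2) × 6.881479 = 0.946203
Exact value: 0.944462
Error: 0.001742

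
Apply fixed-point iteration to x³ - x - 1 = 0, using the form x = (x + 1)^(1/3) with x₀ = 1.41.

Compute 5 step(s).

Equation: x³ - x - 1 = 0
Fixed-point form: x = (x + 1)^(1/3)
x₀ = 1.41

x_1 = g(1.410000) = 1.340723
x_2 = g(1.340723) = 1.327751
x_3 = g(1.327751) = 1.325294
x_4 = g(1.325294) = 1.324827
x_5 = g(1.324827) = 1.324739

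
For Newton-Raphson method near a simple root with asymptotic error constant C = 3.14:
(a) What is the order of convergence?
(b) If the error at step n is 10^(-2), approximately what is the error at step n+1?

(a) Newton-Raphson has quadratic (order 2) convergence near simple roots.
    This means |e_{n+1}| ≈ C|e_n|².

(b) With |e_n| = 10^(-2) and C = 3.14:
    |e_{n+1}| ≈ 3.14 × (10^(-2))² = 3.14 × 10^(-4)

(a) 2 (quadratic); (b) |e_{n+1}| ≈ 3.140e-04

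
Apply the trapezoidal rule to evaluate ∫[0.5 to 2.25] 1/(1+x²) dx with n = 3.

f(x) = 1/(1+x²)
a = 0.5, b = 2.25, n = 3
h = (b - a)/n = 0.583333

Trapezoidal rule: (h/2)[f(x₀) + 2f(x₁) + 2f(x₂) + ... + f(xₙ)]

x_0 = 0.5000, f(x_0) = 0.800000, coefficient = 1
x_1 = 1.0833, f(x_1) = 0.460064, coefficient = 2
x_2 = 1.6667, f(x_2) = 0.264706, coefficient = 2
x_3 = 2.2500, f(x_3) = 0.164948, coefficient = 1

I ≈ (0.583333/2) × 2.414488 = 0.704226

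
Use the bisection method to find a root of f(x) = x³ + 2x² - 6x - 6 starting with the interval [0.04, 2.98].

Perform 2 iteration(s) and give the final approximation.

f(x) = x³ + 2x² - 6x - 6
Initial interval: [0.04, 2.98]

Iteration 1:
  c_1 = (0.040000 + 2.980000)/2 = 1.510000
  f(c_1) = f(1.510000) = -7.056849
  f(a) × f(c) ≥ 0, new interval: [1.510000, 2.980000]
Iteration 2:
  c_2 = (1.510000 + 2.980000)/2 = 2.245000
  f(c_2) = f(2.245000) = 1.924906
  f(a) × f(c) < 0, new interval: [1.510000, 2.245000]

After 2 iteration(s), the approximation is c_2 = 2.245000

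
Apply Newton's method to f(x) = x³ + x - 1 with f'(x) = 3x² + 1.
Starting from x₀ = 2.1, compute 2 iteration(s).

f(x) = x³ + x - 1
f'(x) = 3x² + 1
x₀ = 2.1

Newton-Raphson formula: x_{n+1} = x_n - f(x_n)/f'(x_n)

Iteration 1:
  f(2.100000) = 10.361000
  f'(2.100000) = 14.230000
  x_1 = 2.100000 - 10.361000/14.230000 = 1.371890
Iteration 2:
  f(1.371890) = 2.953902
  f'(1.371890) = 6.646250
  x_2 = 1.371890 - 2.953902/6.646250 = 0.927444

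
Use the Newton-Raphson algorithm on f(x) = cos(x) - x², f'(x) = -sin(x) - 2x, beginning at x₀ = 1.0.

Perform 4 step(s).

f(x) = cos(x) - x²
f'(x) = -sin(x) - 2x
x₀ = 1.0

Newton-Raphson formula: x_{n+1} = x_n - f(x_n)/f'(x_n)

Iteration 1:
  f(1.000000) = -0.459698
  f'(1.000000) = -2.841471
  x_1 = 1.000000 - (-0.459698)/(-2.841471) = 0.838218
Iteration 2:
  f(0.838218) = -0.033822
  f'(0.838218) = -2.419890
  x_2 = 0.838218 - (-0.033822)/(-2.419890) = 0.824242
Iteration 3:
  f(0.824242) = -0.000261
  f'(0.824242) = -2.382517
  x_3 = 0.824242 - (-0.000261)/(-2.382517) = 0.824132
Iteration 4:
  f(0.824132) = 0.000000
  f'(0.824132) = -2.382223
  x_4 = 0.824132 - 0.000000/(-2.382223) = 0.824132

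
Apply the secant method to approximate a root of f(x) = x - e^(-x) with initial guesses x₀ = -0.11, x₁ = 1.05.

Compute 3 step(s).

f(x) = x - e^(-x)
x₀ = -0.11, x₁ = 1.05

Secant formula: x_{n+1} = x_n - f(x_n)(x_n - x_{n-1})/(f(x_n) - f(x_{n-1}))

Iteration 1:
  f(-0.110000) = -1.226278
  f(1.050000) = 0.700062
  x_2 = 1.050000 - 0.700062×(1.050000 - (-0.110000))/(0.700062 - (-1.226278))
       = 0.628438
Iteration 2:
  f(1.050000) = 0.700062
  f(0.628438) = 0.095013
  x_3 = 0.628438 - 0.095013×(0.628438 - 1.050000)/(0.095013 - 0.700062)
       = 0.562238
Iteration 3:
  f(0.628438) = 0.095013
  f(0.562238) = -0.007694
  x_4 = 0.562238 - (-0.007694)×(0.562238 - 0.628438)/(-0.007694 - 0.095013)
       = 0.567197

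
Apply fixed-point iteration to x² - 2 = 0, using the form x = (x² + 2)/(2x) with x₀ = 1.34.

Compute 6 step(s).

Equation: x² - 2 = 0
Fixed-point form: x = (x² + 2)/(2x)
x₀ = 1.34

x_1 = g(1.340000) = 1.416269
x_2 = g(1.416269) = 1.414215
x_3 = g(1.414215) = 1.414214
x_4 = g(1.414214) = 1.414214
x_5 = g(1.414214) = 1.414214
x_6 = g(1.414214) = 1.414214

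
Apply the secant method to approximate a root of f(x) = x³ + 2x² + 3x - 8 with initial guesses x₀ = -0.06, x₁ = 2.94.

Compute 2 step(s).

f(x) = x³ + 2x² + 3x - 8
x₀ = -0.06, x₁ = 2.94

Secant formula: x_{n+1} = x_n - f(x_n)(x_n - x_{n-1})/(f(x_n) - f(x_{n-1}))

Iteration 1:
  f(-0.060000) = -8.173016
  f(2.940000) = 43.519384
  x_2 = 2.940000 - 43.519384×(2.940000 - (-0.060000))/(43.519384 - (-8.173016))
       = 0.414326
Iteration 2:
  f(2.940000) = 43.519384
  f(0.414326) = -6.342564
  x_3 = 0.414326 - (-6.342564)×(0.414326 - 2.940000)/(-6.342564 - 43.519384)
       = 0.735598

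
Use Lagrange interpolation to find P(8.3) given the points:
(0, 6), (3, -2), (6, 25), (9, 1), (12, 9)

Lagrange interpolation formula:
P(x) = Σ yᵢ × Lᵢ(x)
where Lᵢ(x) = Π_{j≠i} (x - xⱼ)/(xᵢ - xⱼ)

L_0(8.3) = (8.3 - 3)/(0 - 3) × (8.3 - 6)/(0 - 6) × (8.3 - 9)/(0 - 9) × (8.3 - 12)/(0 - 12) = 0.016241
L_1(8.3) = (8.3 - 0)/(3 - 0) × (8.3 - 6)/(3 - 6) × (8.3 - 9)/(3 - 9) × (8.3 - 12)/(3 - 12) = -0.101735
L_2(8.3) = (8.3 - 0)/(6 - 0) × (8.3 - 3)/(6 - 3) × (8.3 - 9)/(6 - 9) × (8.3 - 12)/(6 - 12) = 0.351648
L_3(8.3) = (8.3 - 0)/(9 - 0) × (8.3 - 3)/(9 - 3) × (8.3 - 6)/(9 - 6) × (8.3 - 12)/(9 - 12) = 0.770278
L_4(8.3) = (8.3 - 0)/(12 - 0) × (8.3 - 3)/(12 - 3) × (8.3 - 6)/(12 - 6) × (8.3 - 9)/(12 - 9) = -0.036432

P(8.3) = 6×L_0(8.3) + (-2)×L_1(8.3) + 25×L_2(8.3) + 1×L_3(8.3) + 9×L_4(8.3)
P(8.3) = 9.534515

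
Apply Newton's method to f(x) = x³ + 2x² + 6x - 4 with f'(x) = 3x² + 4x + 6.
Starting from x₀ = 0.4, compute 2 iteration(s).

f(x) = x³ + 2x² + 6x - 4
f'(x) = 3x² + 4x + 6
x₀ = 0.4

Newton-Raphson formula: x_{n+1} = x_n - f(x_n)/f'(x_n)

Iteration 1:
  f(0.400000) = -1.216000
  f'(0.400000) = 8.080000
  x_1 = 0.400000 - (-1.216000)/8.080000 = 0.550495
Iteration 2:
  f(0.550495) = 0.075885
  f'(0.550495) = 9.111115
  x_2 = 0.550495 - 0.075885/9.111115 = 0.542166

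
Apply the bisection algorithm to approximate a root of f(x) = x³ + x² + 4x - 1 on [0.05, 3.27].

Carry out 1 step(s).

f(x) = x³ + x² + 4x - 1
Initial interval: [0.05, 3.27]

Iteration 1:
  c_1 = (0.050000 + 3.270000)/2 = 1.660000
  f(c_1) = f(1.660000) = 12.969896
  f(a) × f(c) < 0, new interval: [0.050000, 1.660000]

After 1 iteration(s), the approximation is c_1 = 1.660000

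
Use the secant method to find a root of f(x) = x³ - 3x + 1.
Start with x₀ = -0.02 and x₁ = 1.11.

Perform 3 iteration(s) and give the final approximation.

f(x) = x³ - 3x + 1
x₀ = -0.02, x₁ = 1.11

Secant formula: x_{n+1} = x_n - f(x_n)(x_n - x_{n-1})/(f(x_n) - f(x_{n-1}))

Iteration 1:
  f(-0.020000) = 1.059992
  f(1.110000) = -0.962369
  x_2 = 1.110000 - (-0.962369)×(1.110000 - (-0.020000))/(-0.962369 - 1.059992)
       = 0.572274
Iteration 2:
  f(1.110000) = -0.962369
  f(0.572274) = -0.529403
  x_3 = 0.572274 - (-0.529403)×(0.572274 - 1.110000)/(-0.529403 - (-0.962369))
       = -0.085223
Iteration 3:
  f(0.572274) = -0.529403
  f(-0.085223) = 1.255051
  x_4 = -0.085223 - 1.255051×(-0.085223 - 0.572274)/(1.255051 - (-0.529403))
       = 0.377211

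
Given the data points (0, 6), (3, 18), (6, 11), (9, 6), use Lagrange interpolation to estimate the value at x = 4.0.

Lagrange interpolation formula:
P(x) = Σ yᵢ × Lᵢ(x)
where Lᵢ(x) = Π_{j≠i} (x - xⱼ)/(xᵢ - xⱼ)

L_0(4.0) = (4.0 - 3)/(0 - 3) × (4.0 - 6)/(0 - 6) × (4.0 - 9)/(0 - 9) = -0.061728
L_1(4.0) = (4.0 - 0)/(3 - 0) × (4.0 - 6)/(3 - 6) × (4.0 - 9)/(3 - 9) = 0.740741
L_2(4.0) = (4.0 - 0)/(6 - 0) × (4.0 - 3)/(6 - 3) × (4.0 - 9)/(6 - 9) = 0.370370
L_3(4.0) = (4.0 - 0)/(9 - 0) × (4.0 - 3)/(9 - 3) × (4.0 - 6)/(9 - 6) = -0.049383

P(4.0) = 6×L_0(4.0) + 18×L_1(4.0) + 11×L_2(4.0) + 6×L_3(4.0)
P(4.0) = 16.740741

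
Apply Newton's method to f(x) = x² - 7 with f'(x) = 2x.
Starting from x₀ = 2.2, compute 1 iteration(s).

f(x) = x² - 7
f'(x) = 2x
x₀ = 2.2

Newton-Raphson formula: x_{n+1} = x_n - f(x_n)/f'(x_n)

Iteration 1:
  f(2.200000) = -2.160000
  f'(2.200000) = 4.400000
  x_1 = 2.200000 - (-2.160000)/4.400000 = 2.690909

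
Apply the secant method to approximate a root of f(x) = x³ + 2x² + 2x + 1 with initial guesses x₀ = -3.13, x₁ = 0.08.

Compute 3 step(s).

f(x) = x³ + 2x² + 2x + 1
x₀ = -3.13, x₁ = 0.08

Secant formula: x_{n+1} = x_n - f(x_n)(x_n - x_{n-1})/(f(x_n) - f(x_{n-1}))

Iteration 1:
  f(-3.130000) = -16.330497
  f(0.080000) = 1.173312
  x_2 = 0.080000 - 1.173312×(0.080000 - (-3.130000))/(1.173312 - (-16.330497))
       = -0.135172
Iteration 2:
  f(0.080000) = 1.173312
  f(-0.135172) = 0.763729
  x_3 = -0.135172 - 0.763729×(-0.135172 - 0.080000)/(0.763729 - 1.173312)
       = -0.536393
Iteration 3:
  f(-0.135172) = 0.763729
  f(-0.536393) = 0.348319
  x_4 = -0.536393 - 0.348319×(-0.536393 - (-0.135172))/(0.348319 - 0.763729)
       = -0.872815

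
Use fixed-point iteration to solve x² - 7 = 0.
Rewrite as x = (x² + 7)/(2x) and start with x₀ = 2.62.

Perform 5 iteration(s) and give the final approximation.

Equation: x² - 7 = 0
Fixed-point form: x = (x² + 7)/(2x)
x₀ = 2.62

x_1 = g(2.620000) = 2.645878
x_2 = g(2.645878) = 2.645751
x_3 = g(2.645751) = 2.645751
x_4 = g(2.645751) = 2.645751
x_5 = g(2.645751) = 2.645751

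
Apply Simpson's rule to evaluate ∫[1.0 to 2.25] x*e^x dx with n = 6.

f(x) = x*e^x
a = 1.0, b = 2.25, n = 6
h = (b - a)/n = 0.208333

Simpson's rule: (h/3)[f(x₀) + 4f(x₁) + 2f(x₂) + ... + f(xₙ)]

x_0 = 1.0000, f(x_0) = 2.718282, coefficient = 1
x_1 = 1.2083, f(x_1) = 4.045379, coefficient = 4
x_2 = 1.4167, f(x_2) = 5.841417, coefficient = 2
x_3 = 1.6250, f(x_3) = 8.252431, coefficient = 4
x_4 = 1.8333, f(x_4) = 11.466952, coefficient = 2
x_5 = 2.0417, f(x_5) = 15.727852, coefficient = 4
x_6 = 2.2500, f(x_6) = 21.347406, coefficient = 1

I ≈ (0.208333/3) × 170.785072 = 11.860074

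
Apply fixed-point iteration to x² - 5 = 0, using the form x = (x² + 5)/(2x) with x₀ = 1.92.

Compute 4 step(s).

Equation: x² - 5 = 0
Fixed-point form: x = (x² + 5)/(2x)
x₀ = 1.92

x_1 = g(1.920000) = 2.262083
x_2 = g(2.262083) = 2.236218
x_3 = g(2.236218) = 2.236068
x_4 = g(2.236068) = 2.236068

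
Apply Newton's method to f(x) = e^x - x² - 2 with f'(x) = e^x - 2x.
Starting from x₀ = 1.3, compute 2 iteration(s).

f(x) = e^x - x² - 2
f'(x) = e^x - 2x
x₀ = 1.3

Newton-Raphson formula: x_{n+1} = x_n - f(x_n)/f'(x_n)

Iteration 1:
  f(1.300000) = -0.020703
  f'(1.300000) = 1.069297
  x_1 = 1.300000 - (-0.020703)/1.069297 = 1.319362
Iteration 2:
  f(1.319362) = 0.000317
  f'(1.319362) = 1.102309
  x_2 = 1.319362 - 0.000317/1.102309 = 1.319074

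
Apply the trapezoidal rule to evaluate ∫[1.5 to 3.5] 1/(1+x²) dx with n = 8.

f(x) = 1/(1+x²)
a = 1.5, b = 3.5, n = 8
h = (b - a)/n = 0.250000

Trapezoidal rule: (h/2)[f(x₀) + 2f(x₁) + 2f(x₂) + ... + f(xₙ)]

x_0 = 1.5000, f(x_0) = 0.307692, coefficient = 1
x_1 = 1.7500, f(x_1) = 0.246154, coefficient = 2
x_2 = 2.0000, f(x_2) = 0.200000, coefficient = 2
x_3 = 2.2500, f(x_3) = 0.164948, coefficient = 2
x_4 = 2.5000, f(x_4) = 0.137931, coefficient = 2
x_5 = 2.7500, f(x_5) = 0.116788, coefficient = 2
x_6 = 3.0000, f(x_6) = 0.100000, coefficient = 2
x_7 = 3.2500, f(x_7) = 0.086486, coefficient = 2
x_8 = 3.5000, f(x_8) = 0.075472, coefficient = 1

I ≈ (0.250000/2) × 2.487780 = 0.310973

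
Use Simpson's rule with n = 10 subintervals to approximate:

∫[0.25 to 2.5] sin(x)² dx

f(x) = sin(x)²
a = 0.25, b = 2.5, n = 10
h = (b - a)/n = 0.225000

Simpson's rule: (h/3)[f(x₀) + 4f(x₁) + 2f(x₂) + ... + f(xₙ)]

x_0 = 0.2500, f(x_0) = 0.061209, coefficient = 1
x_1 = 0.4750, f(x_1) = 0.209158, coefficient = 4
x_2 = 0.7000, f(x_2) = 0.415016, coefficient = 2
x_3 = 0.9250, f(x_3) = 0.637795, coefficient = 4
x_4 = 1.1500, f(x_4) = 0.833138, coefficient = 2
x_5 = 1.3750, f(x_5) = 0.962151, coefficient = 4
x_6 = 1.6000, f(x_6) = 0.999147, coefficient = 2
x_7 = 1.8250, f(x_7) = 0.936760, coefficient = 4
x_8 = 2.0500, f(x_8) = 0.787412, coefficient = 2
x_9 = 2.2750, f(x_9) = 0.580838, coefficient = 4
x_10 = 2.5000, f(x_10) = 0.358169, coefficient = 1

I ≈ (0.225000/3) × 19.795619 = 1.484671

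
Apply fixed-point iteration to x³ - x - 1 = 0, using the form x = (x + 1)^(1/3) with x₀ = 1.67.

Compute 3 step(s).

Equation: x³ - x - 1 = 0
Fixed-point form: x = (x + 1)^(1/3)
x₀ = 1.67

x_1 = g(1.670000) = 1.387300
x_2 = g(1.387300) = 1.336500
x_3 = g(1.336500) = 1.326952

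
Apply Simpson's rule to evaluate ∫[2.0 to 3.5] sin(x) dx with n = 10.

f(x) = sin(x)
a = 2.0, b = 3.5, n = 10
h = (b - a)/n = 0.150000

Simpson's rule: (h/3)[f(x₀) + 4f(x₁) + 2f(x₂) + ... + f(xₙ)]

x_0 = 2.0000, f(x_0) = 0.909297, coefficient = 1
x_1 = 2.1500, f(x_1) = 0.836899, coefficient = 4
x_2 = 2.3000, f(x_2) = 0.745705, coefficient = 2
x_3 = 2.4500, f(x_3) = 0.637765, coefficient = 4
x_4 = 2.6000, f(x_4) = 0.515501, coefficient = 2
x_5 = 2.7500, f(x_5) = 0.381661, coefficient = 4
x_6 = 2.9000, f(x_6) = 0.239249, coefficient = 2
x_7 = 3.0500, f(x_7) = 0.091465, coefficient = 4
x_8 = 3.2000, f(x_8) = -0.058374, coefficient = 2
x_9 = 3.3500, f(x_9) = -0.206902, coefficient = 4
x_10 = 3.5000, f(x_10) = -0.350783, coefficient = 1

I ≈ (0.150000/3) × 10.406226 = 0.520311
Exact value: 0.520310
Error: 0.000001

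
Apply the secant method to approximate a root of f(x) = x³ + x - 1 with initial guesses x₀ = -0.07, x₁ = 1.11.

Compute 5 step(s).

f(x) = x³ + x - 1
x₀ = -0.07, x₁ = 1.11

Secant formula: x_{n+1} = x_n - f(x_n)(x_n - x_{n-1})/(f(x_n) - f(x_{n-1}))

Iteration 1:
  f(-0.070000) = -1.070343
  f(1.110000) = 1.477631
  x_2 = 1.110000 - 1.477631×(1.110000 - (-0.070000))/(1.477631 - (-1.070343))
       = 0.425690
Iteration 2:
  f(1.110000) = 1.477631
  f(0.425690) = -0.497170
  x_3 = 0.425690 - (-0.497170)×(0.425690 - 1.110000)/(-0.497170 - 1.477631)
       = 0.597970
Iteration 3:
  f(0.425690) = -0.497170
  f(0.597970) = -0.188216
  x_4 = 0.597970 - (-0.188216)×(0.597970 - 0.425690)/(-0.188216 - (-0.497170))
       = 0.702923
Iteration 4:
  f(0.597970) = -0.188216
  f(0.702923) = 0.050237
  x_5 = 0.702923 - 0.050237×(0.702923 - 0.597970)/(0.050237 - (-0.188216))
       = 0.680811
Iteration 5:
  f(0.702923) = 0.050237
  f(0.680811) = -0.003630
  x_6 = 0.680811 - (-0.003630)×(0.680811 - 0.702923)/(-0.003630 - 0.050237)
       = 0.682301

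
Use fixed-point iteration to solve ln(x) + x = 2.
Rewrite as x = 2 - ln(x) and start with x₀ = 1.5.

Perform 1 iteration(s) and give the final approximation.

Equation: ln(x) + x = 2
Fixed-point form: x = 2 - ln(x)
x₀ = 1.5

x_1 = g(1.500000) = 1.594535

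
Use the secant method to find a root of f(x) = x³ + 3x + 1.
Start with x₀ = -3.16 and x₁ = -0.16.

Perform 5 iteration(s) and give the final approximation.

f(x) = x³ + 3x + 1
x₀ = -3.16, x₁ = -0.16

Secant formula: x_{n+1} = x_n - f(x_n)(x_n - x_{n-1})/(f(x_n) - f(x_{n-1}))

Iteration 1:
  f(-3.160000) = -40.034496
  f(-0.160000) = 0.515904
  x_2 = -0.160000 - 0.515904×(-0.160000 - (-3.160000))/(0.515904 - (-40.034496))
       = -0.198168
Iteration 2:
  f(-0.160000) = 0.515904
  f(-0.198168) = 0.397715
  x_3 = -0.198168 - 0.397715×(-0.198168 - (-0.160000))/(0.397715 - 0.515904)
       = -0.326605
Iteration 3:
  f(-0.198168) = 0.397715
  f(-0.326605) = -0.014653
  x_4 = -0.326605 - (-0.014653)×(-0.326605 - (-0.198168))/(-0.014653 - 0.397715)
       = -0.322041
Iteration 4:
  f(-0.326605) = -0.014653
  f(-0.322041) = 0.000479
  x_5 = -0.322041 - 0.000479×(-0.322041 - (-0.326605))/(0.000479 - (-0.014653))
       = -0.322185
Iteration 5:
  f(-0.322041) = 0.000479
  f(-0.322185) = 0.000001
  x_6 = -0.322185 - 0.000001×(-0.322185 - (-0.322041))/(0.000001 - 0.000479)
       = -0.322185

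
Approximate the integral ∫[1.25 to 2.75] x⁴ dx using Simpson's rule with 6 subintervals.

f(x) = x⁴
a = 1.25, b = 2.75, n = 6
h = (b - a)/n = 0.250000

Simpson's rule: (h/3)[f(x₀) + 4f(x₁) + 2f(x₂) + ... + f(xₙ)]

x_0 = 1.2500, f(x_0) = 2.441406, coefficient = 1
x_1 = 1.5000, f(x_1) = 5.062500, coefficient = 4
x_2 = 1.7500, f(x_2) = 9.378906, coefficient = 2
x_3 = 2.0000, f(x_3) = 16.000000, coefficient = 4
x_4 = 2.2500, f(x_4) = 25.628906, coefficient = 2
x_5 = 2.5000, f(x_5) = 39.062500, coefficient = 4
x_6 = 2.7500, f(x_6) = 57.191406, coefficient = 1

I ≈ (0.250000/3) × 370.148438 = 30.845703
Exact value: 30.844922
Error: 0.000781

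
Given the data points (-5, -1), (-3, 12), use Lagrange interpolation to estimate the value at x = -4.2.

Lagrange interpolation formula:
P(x) = Σ yᵢ × Lᵢ(x)
where Lᵢ(x) = Π_{j≠i} (x - xⱼ)/(xᵢ - xⱼ)

L_0(-4.2) = (-4.2 - (-3))/(-5 - (-3)) = 0.600000
L_1(-4.2) = (-4.2 - (-5))/(-3 - (-5)) = 0.400000

P(-4.2) = (-1)×L_0(-4.2) + 12×L_1(-4.2)
P(-4.2) = 4.200000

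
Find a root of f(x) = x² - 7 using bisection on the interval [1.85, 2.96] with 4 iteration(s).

f(x) = x² - 7
Initial interval: [1.85, 2.96]

Iteration 1:
  c_1 = (1.850000 + 2.960000)/2 = 2.405000
  f(c_1) = f(2.405000) = -1.215975
  f(a) × f(c) ≥ 0, new interval: [2.405000, 2.960000]
Iteration 2:
  c_2 = (2.405000 + 2.960000)/2 = 2.682500
  f(c_2) = f(2.682500) = 0.195806
  f(a) × f(c) < 0, new interval: [2.405000, 2.682500]
Iteration 3:
  c_3 = (2.405000 + 2.682500)/2 = 2.543750
  f(c_3) = f(2.543750) = -0.529336
  f(a) × f(c) ≥ 0, new interval: [2.543750, 2.682500]
Iteration 4:
  c_4 = (2.543750 + 2.682500)/2 = 2.613125
  f(c_4) = f(2.613125) = -0.171578
  f(a) × f(c) ≥ 0, new interval: [2.613125, 2.682500]

After 4 iteration(s), the approximation is c_4 = 2.613125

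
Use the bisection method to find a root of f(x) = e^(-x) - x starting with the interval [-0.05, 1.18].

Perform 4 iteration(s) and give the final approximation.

f(x) = e^(-x) - x
Initial interval: [-0.05, 1.18]

Iteration 1:
  c_1 = (-0.050000 + 1.180000)/2 = 0.565000
  f(c_1) = f(0.565000) = 0.003360
  f(a) × f(c) ≥ 0, new interval: [0.565000, 1.180000]
Iteration 2:
  c_2 = (0.565000 + 1.180000)/2 = 0.872500
  f(c_2) = f(0.872500) = -0.454595
  f(a) × f(c) < 0, new interval: [0.565000, 0.872500]
Iteration 3:
  c_3 = (0.565000 + 0.872500)/2 = 0.718750
  f(c_3) = f(0.718750) = -0.231389
  f(a) × f(c) < 0, new interval: [0.565000, 0.718750]
Iteration 4:
  c_4 = (0.565000 + 0.718750)/2 = 0.641875
  f(c_4) = f(0.641875) = -0.115570
  f(a) × f(c) < 0, new interval: [0.565000, 0.641875]

After 4 iteration(s), the approximation is c_4 = 0.641875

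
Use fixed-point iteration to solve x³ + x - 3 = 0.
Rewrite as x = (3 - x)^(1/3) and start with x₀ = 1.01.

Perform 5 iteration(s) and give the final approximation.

Equation: x³ + x - 3 = 0
Fixed-point form: x = (3 - x)^(1/3)
x₀ = 1.01

x_1 = g(1.010000) = 1.257818
x_2 = g(1.257818) = 1.203274
x_3 = g(1.203274) = 1.215702
x_4 = g(1.215702) = 1.212893
x_5 = g(1.212893) = 1.213529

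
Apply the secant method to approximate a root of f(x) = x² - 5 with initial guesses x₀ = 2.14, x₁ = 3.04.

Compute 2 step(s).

f(x) = x² - 5
x₀ = 2.14, x₁ = 3.04

Secant formula: x_{n+1} = x_n - f(x_n)(x_n - x_{n-1})/(f(x_n) - f(x_{n-1}))

Iteration 1:
  f(2.140000) = -0.420400
  f(3.040000) = 4.241600
  x_2 = 3.040000 - 4.241600×(3.040000 - 2.140000)/(4.241600 - (-0.420400))
       = 2.221158
Iteration 2:
  f(3.040000) = 4.241600
  f(2.221158) = -0.066456
  x_3 = 2.221158 - (-0.066456)×(2.221158 - 3.040000)/(-0.066456 - 4.241600)
       = 2.233790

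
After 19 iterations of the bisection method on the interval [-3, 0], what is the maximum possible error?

Bisection error bound: |error| ≤ (b-a)/2^n
|error| ≤ (0 - (-3))/2^19 = 3/2^19
|error| ≤ 0.0000057220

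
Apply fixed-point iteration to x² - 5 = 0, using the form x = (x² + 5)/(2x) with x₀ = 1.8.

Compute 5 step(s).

Equation: x² - 5 = 0
Fixed-point form: x = (x² + 5)/(2x)
x₀ = 1.8

x_1 = g(1.800000) = 2.288889
x_2 = g(2.288889) = 2.236677
x_3 = g(2.236677) = 2.236068
x_4 = g(2.236068) = 2.236068
x_5 = g(2.236068) = 2.236068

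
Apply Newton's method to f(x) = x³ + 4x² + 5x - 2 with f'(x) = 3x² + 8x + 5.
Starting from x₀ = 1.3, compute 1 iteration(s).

f(x) = x³ + 4x² + 5x - 2
f'(x) = 3x² + 8x + 5
x₀ = 1.3

Newton-Raphson formula: x_{n+1} = x_n - f(x_n)/f'(x_n)

Iteration 1:
  f(1.300000) = 13.457000
  f'(1.300000) = 20.470000
  x_1 = 1.300000 - 13.457000/20.470000 = 0.642599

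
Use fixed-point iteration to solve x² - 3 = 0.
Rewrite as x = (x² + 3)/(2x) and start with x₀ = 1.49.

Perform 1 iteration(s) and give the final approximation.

Equation: x² - 3 = 0
Fixed-point form: x = (x² + 3)/(2x)
x₀ = 1.49

x_1 = g(1.490000) = 1.751711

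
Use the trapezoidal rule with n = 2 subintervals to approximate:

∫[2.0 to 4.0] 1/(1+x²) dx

f(x) = 1/(1+x²)
a = 2.0, b = 4.0, n = 2
h = (b - a)/n = 1.000000

Trapezoidal rule: (h/2)[f(x₀) + 2f(x₁) + 2f(x₂) + ... + f(xₙ)]

x_0 = 2.0000, f(x_0) = 0.200000, coefficient = 1
x_1 = 3.0000, f(x_1) = 0.100000, coefficient = 2
x_2 = 4.0000, f(x_2) = 0.058824, coefficient = 1

I ≈ (1.000000/2) × 0.458824 = 0.229412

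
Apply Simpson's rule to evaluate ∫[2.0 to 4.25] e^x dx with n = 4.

f(x) = e^x
a = 2.0, b = 4.25, n = 4
h = (b - a)/n = 0.562500

Simpson's rule: (h/3)[f(x₀) + 4f(x₁) + 2f(x₂) + ... + f(xₙ)]

x_0 = 2.0000, f(x_0) = 7.389056, coefficient = 1
x_1 = 2.5625, f(x_1) = 12.968197, coefficient = 4
x_2 = 3.1250, f(x_2) = 22.759895, coefficient = 2
x_3 = 3.6875, f(x_3) = 39.944860, coefficient = 4
x_4 = 4.2500, f(x_4) = 70.105412, coefficient = 1

I ≈ (0.562500/3) × 334.666487 = 62.749966
Exact value: 62.716356
Error: 0.033610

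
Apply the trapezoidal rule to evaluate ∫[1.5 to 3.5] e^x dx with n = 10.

f(x) = e^x
a = 1.5, b = 3.5, n = 10
h = (b - a)/n = 0.200000

Trapezoidal rule: (h/2)[f(x₀) + 2f(x₁) + 2f(x₂) + ... + f(xₙ)]

x_0 = 1.5000, f(x_0) = 4.481689, coefficient = 1
x_1 = 1.7000, f(x_1) = 5.473947, coefficient = 2
x_2 = 1.9000, f(x_2) = 6.685894, coefficient = 2
x_3 = 2.1000, f(x_3) = 8.166170, coefficient = 2
x_4 = 2.3000, f(x_4) = 9.974182, coefficient = 2
x_5 = 2.5000, f(x_5) = 12.182494, coefficient = 2
x_6 = 2.7000, f(x_6) = 14.879732, coefficient = 2
x_7 = 2.9000, f(x_7) = 18.174145, coefficient = 2
x_8 = 3.1000, f(x_8) = 22.197951, coefficient = 2
x_9 = 3.3000, f(x_9) = 27.112639, coefficient = 2
x_10 = 3.5000, f(x_10) = 33.115452, coefficient = 1

I ≈ (0.200000/2) × 287.291452 = 28.729145
Exact value: 28.633763
Error: 0.095382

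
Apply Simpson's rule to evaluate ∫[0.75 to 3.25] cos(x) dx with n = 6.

f(x) = cos(x)
a = 0.75, b = 3.25, n = 6
h = (b - a)/n = 0.416667

Simpson's rule: (h/3)[f(x₀) + 4f(x₁) + 2f(x₂) + ... + f(xₙ)]

x_0 = 0.7500, f(x_0) = 0.731689, coefficient = 1
x_1 = 1.1667, f(x_1) = 0.393219, coefficient = 4
x_2 = 1.5833, f(x_2) = -0.012537, coefficient = 2
x_3 = 2.0000, f(x_3) = -0.416147, coefficient = 4
x_4 = 2.4167, f(x_4) = -0.748549, coefficient = 2
x_5 = 2.8333, f(x_5) = -0.952863, coefficient = 4
x_6 = 3.2500, f(x_6) = -0.994130, coefficient = 1

I ≈ (0.416667/3) × -5.687776 = -0.789969
Exact value: -0.789834
Error: 0.000135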